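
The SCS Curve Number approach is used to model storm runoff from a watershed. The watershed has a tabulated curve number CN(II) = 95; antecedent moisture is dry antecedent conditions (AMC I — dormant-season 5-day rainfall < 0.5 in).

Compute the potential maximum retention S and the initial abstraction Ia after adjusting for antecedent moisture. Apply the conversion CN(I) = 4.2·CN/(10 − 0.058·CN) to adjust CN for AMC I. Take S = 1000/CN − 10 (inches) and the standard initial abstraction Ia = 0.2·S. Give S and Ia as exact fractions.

Adjust CN=95 to AMC I: 4.2·95/(10 − 0.058·95) → 399 ÷ (449/100) = 39900/449 ≈ 88.864
S = 1000/(39900/449) − 10 = 500/399 in ≈ 1.253 in
Ia = 0.2·(500/399) = 100/399 in ≈ 0.251 in

S = 500/399 in ≈ 1.253 in; Ia = 100/399 in ≈ 0.251 in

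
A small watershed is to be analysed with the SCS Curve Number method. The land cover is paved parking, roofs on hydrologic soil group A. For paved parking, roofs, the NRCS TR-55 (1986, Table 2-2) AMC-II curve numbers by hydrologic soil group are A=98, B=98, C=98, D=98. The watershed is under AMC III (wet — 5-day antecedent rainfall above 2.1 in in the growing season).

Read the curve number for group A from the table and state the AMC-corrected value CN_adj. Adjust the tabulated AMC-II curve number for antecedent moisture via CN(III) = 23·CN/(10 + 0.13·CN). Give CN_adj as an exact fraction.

CN_adj = 112700/1137 ≈ 99.120

NRCS table: paved parking, roofs, soil group A → CN(II) = 98
Adjust CN=98 to AMC III: 23·98/(10 + 0.13·98) → 2254 ÷ (1137/50) = 112700/1137 ≈ 99.120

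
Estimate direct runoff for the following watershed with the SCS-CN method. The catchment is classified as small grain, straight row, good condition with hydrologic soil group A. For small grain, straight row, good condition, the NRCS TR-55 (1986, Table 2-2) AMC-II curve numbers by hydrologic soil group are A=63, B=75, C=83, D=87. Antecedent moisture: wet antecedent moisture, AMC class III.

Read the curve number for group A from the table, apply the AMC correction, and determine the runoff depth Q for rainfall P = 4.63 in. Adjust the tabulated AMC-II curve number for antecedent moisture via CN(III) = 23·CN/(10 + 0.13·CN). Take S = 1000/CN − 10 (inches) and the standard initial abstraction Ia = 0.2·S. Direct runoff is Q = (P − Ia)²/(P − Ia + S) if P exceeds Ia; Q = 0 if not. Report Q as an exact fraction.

NRCS table: small grain, straight row, good condition, soil group A → CN(II) = 63
CN(III) from CN(II)=63: (23·63)/(10 + 0.13·63) = 144900/1819 ≈ 79.659
Retention S: 1000/CN − 10 with CN=79.659 → S = 3700/1449 ≈ 2.553 in
Ia = 0.2·(3700/1449) = 740/1449 in ≈ 0.511 in
Excess rainfall: 4.630 − 0.511 = 4.119 in; P > Ia so Q > 0
Runoff Q = (P−Ia)²/(P−Ia+S) = (4.119)²/(4.119+2.553) = 356274090769/140101926300 ≈ 2.543 in

Q = 356274090769/140101926300 in ≈ 2.543 in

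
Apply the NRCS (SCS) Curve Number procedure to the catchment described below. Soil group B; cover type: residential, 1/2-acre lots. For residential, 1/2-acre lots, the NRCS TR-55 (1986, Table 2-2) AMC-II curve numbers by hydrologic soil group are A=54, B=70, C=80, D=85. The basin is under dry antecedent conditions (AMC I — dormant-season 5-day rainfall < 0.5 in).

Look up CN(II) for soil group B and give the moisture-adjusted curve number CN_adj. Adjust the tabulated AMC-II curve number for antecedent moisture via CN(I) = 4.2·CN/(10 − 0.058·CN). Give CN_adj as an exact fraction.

NRCS table: residential, 1/2-acre lots, soil group B → CN(II) = 70
Dry (AMC I): CN(I) = 4.2·70/(10 − 0.058·70) = 294/(297/50) = 4900/99 ≈ 49.495

CN_adj = 4900/99 ≈ 49.495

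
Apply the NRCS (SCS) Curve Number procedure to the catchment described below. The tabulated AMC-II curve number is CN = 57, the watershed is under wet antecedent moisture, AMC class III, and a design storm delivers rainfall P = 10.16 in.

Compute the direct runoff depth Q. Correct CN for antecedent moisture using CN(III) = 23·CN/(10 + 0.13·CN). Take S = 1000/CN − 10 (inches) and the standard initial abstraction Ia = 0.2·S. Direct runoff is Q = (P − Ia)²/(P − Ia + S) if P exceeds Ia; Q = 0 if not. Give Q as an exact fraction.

Q = 48514256018/6866264175 in ≈ 7.066 in

Wet (AMC III): CN(III) = 23·57/(10 + 0.13·57) = 1311/(1741/100) = 131100/1741 ≈ 75.302
Max retention: S = 1000/(131100/1741) − 10 = 4300/1311 in (≈ 3.280 in)
Ia = 0.2·(4300/1311) = 860/1311 in ≈ 0.656 in
Excess rainfall: 10.160 − 0.656 = 9.504 in; P > Ia so Q > 0
Runoff Q = (P−Ia)²/(P−Ia+S) = (9.504)²/(9.504+3.280) = 48514256018/6866264175 ≈ 7.066 in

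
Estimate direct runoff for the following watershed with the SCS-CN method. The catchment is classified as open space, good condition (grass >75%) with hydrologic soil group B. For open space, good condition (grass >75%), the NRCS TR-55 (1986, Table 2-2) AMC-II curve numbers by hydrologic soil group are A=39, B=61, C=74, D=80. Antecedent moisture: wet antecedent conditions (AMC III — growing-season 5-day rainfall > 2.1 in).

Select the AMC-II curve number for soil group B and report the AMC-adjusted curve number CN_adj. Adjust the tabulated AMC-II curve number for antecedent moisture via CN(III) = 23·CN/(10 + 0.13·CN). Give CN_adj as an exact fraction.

NRCS table: open space, good condition (grass >75%), soil group B → CN(II) = 61
CN(III) from CN(II)=61: (23·61)/(10 + 0.13·61) = 140300/1793 ≈ 78.249

CN_adj = 140300/1793 ≈ 78.249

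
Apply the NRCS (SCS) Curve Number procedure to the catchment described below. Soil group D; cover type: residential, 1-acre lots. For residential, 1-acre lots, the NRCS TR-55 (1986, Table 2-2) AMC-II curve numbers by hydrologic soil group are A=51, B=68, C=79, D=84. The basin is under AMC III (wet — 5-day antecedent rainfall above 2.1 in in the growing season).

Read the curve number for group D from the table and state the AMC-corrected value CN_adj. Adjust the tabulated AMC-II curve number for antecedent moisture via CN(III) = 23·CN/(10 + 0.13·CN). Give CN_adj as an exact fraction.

NRCS table: residential, 1-acre lots, soil group D → CN(II) = 84
Wet (AMC III): CN(III) = 23·84/(10 + 0.13·84) = 1932/(523/25) = 48300/523 ≈ 92.352

CN_adj = 48300/523 ≈ 92.352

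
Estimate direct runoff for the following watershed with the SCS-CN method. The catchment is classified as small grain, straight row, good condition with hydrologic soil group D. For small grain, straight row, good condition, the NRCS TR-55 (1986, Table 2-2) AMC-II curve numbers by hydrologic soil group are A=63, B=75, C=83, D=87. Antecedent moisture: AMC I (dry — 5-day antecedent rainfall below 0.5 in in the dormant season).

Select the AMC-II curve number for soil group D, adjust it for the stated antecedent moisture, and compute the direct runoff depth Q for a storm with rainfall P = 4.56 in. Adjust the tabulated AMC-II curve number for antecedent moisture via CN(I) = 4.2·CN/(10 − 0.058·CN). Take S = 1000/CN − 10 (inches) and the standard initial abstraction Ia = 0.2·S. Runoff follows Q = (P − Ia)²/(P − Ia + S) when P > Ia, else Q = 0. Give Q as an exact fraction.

NRCS table: small grain, straight row, good condition, soil group D → CN(II) = 87
Adjust CN=87 to AMC I: 4.2·87/(10 − 0.058·87) → (1827/5) ÷ (2477/500) = 182700/2477 ≈ 73.759
Retention S: 1000/CN − 10 with CN=73.759 → S = 6500/1827 ≈ 3.558 in
Ia = 0.2·(6500/1827) = 1300/1827 in ≈ 0.712 in
P − Ia = 4.560 − 0.712 = 175778/45675 ≈ 3.848 in (> 0, runoff occurs)
Q: (175778/45675)² ÷ (338278/45675) = 15448952642/7725423825 in (≈ 2.000 in)

Q = 15448952642/7725423825 in ≈ 2.000 in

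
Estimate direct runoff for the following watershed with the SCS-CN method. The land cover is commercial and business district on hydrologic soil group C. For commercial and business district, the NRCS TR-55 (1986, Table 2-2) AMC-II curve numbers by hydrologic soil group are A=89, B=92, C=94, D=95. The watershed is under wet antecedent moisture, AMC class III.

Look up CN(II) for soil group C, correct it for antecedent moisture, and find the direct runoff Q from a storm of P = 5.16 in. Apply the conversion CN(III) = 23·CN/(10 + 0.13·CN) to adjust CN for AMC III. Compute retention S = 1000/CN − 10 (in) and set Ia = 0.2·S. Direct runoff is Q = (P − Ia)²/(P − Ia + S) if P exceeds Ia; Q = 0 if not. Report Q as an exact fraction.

NRCS table: commercial and business district, soil group C → CN(II) = 94
Wet (AMC III): CN(III) = 23·94/(10 + 0.13·94) = 2162/(1111/50) = 108100/1111 ≈ 97.300
Retention S: 1000/CN − 10 with CN=97.300 → S = 300/1081 ≈ 0.278 in
Ia = 0.2·(300/1081) = 60/1081 in ≈ 0.056 in
Excess rainfall: 5.160 − 0.056 = 5.104 in; P > Ia so Q > 0
Q = (137949/27025)²/((137949/27025) + 300/1081) = (19029926601/730350625)/(145449/27025) = 2114436289/436751025 in ≈ 4.841 in

Q = 2114436289/436751025 in ≈ 4.841 in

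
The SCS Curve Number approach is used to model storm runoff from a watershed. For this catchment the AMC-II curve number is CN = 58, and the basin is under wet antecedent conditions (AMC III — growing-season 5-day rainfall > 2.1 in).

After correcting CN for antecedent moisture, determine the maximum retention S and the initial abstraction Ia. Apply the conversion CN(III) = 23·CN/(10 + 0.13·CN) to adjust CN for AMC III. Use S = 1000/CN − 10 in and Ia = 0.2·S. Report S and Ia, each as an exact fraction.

S = 2100/667 in ≈ 3.148 in; Ia = 420/667 in ≈ 0.630 in

Adjust CN=58 to AMC III: 23·58/(10 + 0.13·58) → 1334 ÷ (877/50) = 66700/877 ≈ 76.055
Max retention: S = 1000/(66700/877) − 10 = 2100/667 in (≈ 3.148 in)
Ia = 0.2S: 0.2·3.148 = 0.630 in (exactly 420/667)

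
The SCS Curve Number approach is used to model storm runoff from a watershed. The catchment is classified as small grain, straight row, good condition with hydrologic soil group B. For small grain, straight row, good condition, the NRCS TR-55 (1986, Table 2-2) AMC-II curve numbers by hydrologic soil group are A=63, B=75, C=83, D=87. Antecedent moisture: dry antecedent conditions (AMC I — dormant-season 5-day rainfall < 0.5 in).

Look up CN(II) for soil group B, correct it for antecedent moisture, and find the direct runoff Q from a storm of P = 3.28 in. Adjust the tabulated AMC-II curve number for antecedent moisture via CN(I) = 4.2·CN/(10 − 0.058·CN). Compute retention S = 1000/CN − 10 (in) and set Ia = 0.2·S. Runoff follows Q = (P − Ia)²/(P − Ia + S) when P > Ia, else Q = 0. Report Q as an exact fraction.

Q = 3553778/11943225 in ≈ 0.298 in

NRCS table: small grain, straight row, good condition, soil group B → CN(II) = 75
CN(I) from CN(II)=75: (4.2·75)/(10 − 0.058·75) = 6300/113 ≈ 55.752
S = 1000/(6300/113) − 10 = 500/63 in ≈ 7.937 in
Initial abstraction Ia = S/5 = (500/63)/5 = 100/63 ≈ 1.587 in
Since P=3.280 > Ia=1.587: effective rainfall P−Ia = 2666/1575 in
Runoff Q = (P−Ia)²/(P−Ia+S) = (1.693)²/(1.693+7.937) = 3553778/11943225 ≈ 0.298 in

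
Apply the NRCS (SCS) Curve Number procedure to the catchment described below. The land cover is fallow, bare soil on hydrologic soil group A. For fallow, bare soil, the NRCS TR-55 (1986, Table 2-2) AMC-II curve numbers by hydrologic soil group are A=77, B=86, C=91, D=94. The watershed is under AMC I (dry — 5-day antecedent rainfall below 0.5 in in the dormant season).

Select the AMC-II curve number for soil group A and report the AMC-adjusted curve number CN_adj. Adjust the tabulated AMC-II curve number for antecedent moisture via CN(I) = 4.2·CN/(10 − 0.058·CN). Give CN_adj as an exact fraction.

CN_adj = 161700/2767 ≈ 58.439

NRCS table: fallow, bare soil, soil group A → CN(II) = 77
Adjust CN=77 to AMC I: 4.2·77/(10 − 0.058·77) → (1617/5) ÷ (2767/500) = 161700/2767 ≈ 58.439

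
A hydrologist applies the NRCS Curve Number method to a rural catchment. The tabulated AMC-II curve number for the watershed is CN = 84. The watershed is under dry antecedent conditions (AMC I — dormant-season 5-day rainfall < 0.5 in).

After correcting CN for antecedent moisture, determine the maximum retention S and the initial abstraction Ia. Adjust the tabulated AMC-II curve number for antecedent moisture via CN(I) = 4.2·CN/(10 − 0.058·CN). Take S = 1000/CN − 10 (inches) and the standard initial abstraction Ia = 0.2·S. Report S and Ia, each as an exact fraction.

S = 2000/441 in ≈ 4.535 in; Ia = 400/441 in ≈ 0.907 in

Dry (AMC I): CN(I) = 4.2·84/(10 − 0.058·84) = (1764/5)/(641/125) = 44100/641 ≈ 68.799
S = 1000/(44100/641) − 10 = 2000/441 in ≈ 4.535 in
Initial abstraction Ia = S/5 = (2000/441)/5 = 400/441 ≈ 0.907 in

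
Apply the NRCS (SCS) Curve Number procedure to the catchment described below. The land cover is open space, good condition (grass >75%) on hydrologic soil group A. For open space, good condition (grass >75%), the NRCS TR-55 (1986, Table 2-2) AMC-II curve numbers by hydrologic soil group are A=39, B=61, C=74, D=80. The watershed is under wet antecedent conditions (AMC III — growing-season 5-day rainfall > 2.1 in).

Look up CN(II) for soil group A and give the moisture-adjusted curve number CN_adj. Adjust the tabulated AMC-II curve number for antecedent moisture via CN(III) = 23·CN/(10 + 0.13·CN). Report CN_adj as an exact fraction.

NRCS table: open space, good condition (grass >75%), soil group A → CN(II) = 39
Adjust CN=39 to AMC III: 23·39/(10 + 0.13·39) → 897 ÷ (1507/100) = 89700/1507 ≈ 59.522

CN_adj = 89700/1507 ≈ 59.522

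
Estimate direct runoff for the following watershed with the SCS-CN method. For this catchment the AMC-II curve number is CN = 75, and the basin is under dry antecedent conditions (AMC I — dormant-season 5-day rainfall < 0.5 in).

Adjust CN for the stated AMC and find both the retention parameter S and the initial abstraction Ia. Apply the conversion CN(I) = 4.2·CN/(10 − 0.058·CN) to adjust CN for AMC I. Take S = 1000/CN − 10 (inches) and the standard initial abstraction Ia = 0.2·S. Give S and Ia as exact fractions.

Dry (AMC I): CN(I) = 4.2·75/(10 − 0.058·75) = 315/(113/20) = 6300/113 ≈ 55.752
Retention S: 1000/CN − 10 with CN=55.752 → S = 500/63 ≈ 7.937 in
Initial abstraction Ia = S/5 = (500/63)/5 = 100/63 ≈ 1.587 in

S = 500/63 in ≈ 7.937 in; Ia = 100/63 in ≈ 1.587 in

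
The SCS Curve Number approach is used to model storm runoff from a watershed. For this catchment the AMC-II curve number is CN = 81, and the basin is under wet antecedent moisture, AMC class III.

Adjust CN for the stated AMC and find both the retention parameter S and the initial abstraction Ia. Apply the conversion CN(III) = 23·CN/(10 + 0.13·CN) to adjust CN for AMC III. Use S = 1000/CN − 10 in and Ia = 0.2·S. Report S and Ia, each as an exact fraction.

Adjust CN=81 to AMC III: 23·81/(10 + 0.13·81) → 1863 ÷ (2053/100) = 186300/2053 ≈ 90.745
Retention S: 1000/CN − 10 with CN=90.745 → S = 1900/1863 ≈ 1.020 in
Ia = 0.2S: 0.2·1.020 = 0.204 in (exactly 380/1863)

S = 1900/1863 in ≈ 1.020 in; Ia = 380/1863 in ≈ 0.204 in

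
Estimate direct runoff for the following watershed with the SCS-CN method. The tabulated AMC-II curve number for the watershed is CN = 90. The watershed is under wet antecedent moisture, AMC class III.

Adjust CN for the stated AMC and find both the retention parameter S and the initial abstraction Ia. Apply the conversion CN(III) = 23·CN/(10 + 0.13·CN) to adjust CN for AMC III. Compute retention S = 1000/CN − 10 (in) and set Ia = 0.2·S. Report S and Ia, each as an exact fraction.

S = 100/207 in ≈ 0.483 in; Ia = 20/207 in ≈ 0.097 in

CN(III) from CN(II)=90: (23·90)/(10 + 0.13·90) = 20700/217 ≈ 95.392
Max retention: S = 1000/(20700/217) − 10 = 100/207 in (≈ 0.483 in)
Initial abstraction Ia = S/5 = (100/207)/5 = 20/207 ≈ 0.097 in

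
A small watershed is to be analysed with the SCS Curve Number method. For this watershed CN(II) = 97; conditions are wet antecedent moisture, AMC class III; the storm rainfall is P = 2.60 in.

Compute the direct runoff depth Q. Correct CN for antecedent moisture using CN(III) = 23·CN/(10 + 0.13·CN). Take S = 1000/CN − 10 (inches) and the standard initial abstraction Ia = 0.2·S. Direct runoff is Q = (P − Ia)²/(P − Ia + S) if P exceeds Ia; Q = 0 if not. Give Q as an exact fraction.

Adjust CN=97 to AMC III: 23·97/(10 + 0.13·97) → 2231 ÷ (2261/100) = 223100/2261 ≈ 98.673
S = 1000/(223100/2261) − 10 = 300/2231 in ≈ 0.134 in
Ia = 0.2·(300/2231) = 60/2231 in ≈ 0.027 in
P − Ia = 2.600 − 0.027 = 28703/11155 ≈ 2.573 in (> 0, runoff occurs)
Q = (28703/11155)²/((28703/11155) + 300/2231) = (823862209/124434025)/(30203/11155) = 823862209/336914465 in ≈ 2.445 in

Q = 823862209/336914465 in ≈ 2.445 in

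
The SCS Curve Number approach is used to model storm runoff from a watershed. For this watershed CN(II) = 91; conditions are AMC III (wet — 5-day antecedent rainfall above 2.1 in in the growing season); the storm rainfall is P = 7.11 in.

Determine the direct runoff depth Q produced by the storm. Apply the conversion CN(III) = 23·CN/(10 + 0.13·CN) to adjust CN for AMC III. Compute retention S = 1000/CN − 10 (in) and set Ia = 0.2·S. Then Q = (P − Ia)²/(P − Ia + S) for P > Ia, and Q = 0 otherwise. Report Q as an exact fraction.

Q = 240140181681/36281527100 in ≈ 6.619 in

Adjust CN=91 to AMC III: 23·91/(10 + 0.13·91) → 2093 ÷ (2183/100) = 209300/2183 ≈ 95.877
S = 1000/(209300/2183) − 10 = 900/2093 in ≈ 0.430 in
Initial abstraction Ia = S/5 = (900/2093)/5 = 180/2093 ≈ 0.086 in
Excess rainfall: 7.110 − 0.086 = 7.024 in; P > Ia so Q > 0
Runoff Q = (P−Ia)²/(P−Ia+S) = (7.024)²/(7.024+0.430) = 240140181681/36281527100 ≈ 6.619 in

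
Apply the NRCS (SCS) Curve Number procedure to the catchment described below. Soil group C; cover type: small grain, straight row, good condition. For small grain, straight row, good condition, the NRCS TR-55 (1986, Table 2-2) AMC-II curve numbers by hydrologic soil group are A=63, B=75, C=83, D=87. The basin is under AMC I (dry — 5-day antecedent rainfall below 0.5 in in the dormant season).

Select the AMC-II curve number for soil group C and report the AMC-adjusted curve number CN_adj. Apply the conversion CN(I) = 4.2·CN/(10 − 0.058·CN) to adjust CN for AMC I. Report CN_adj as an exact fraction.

CN_adj = 174300/2593 ≈ 67.219

NRCS table: small grain, straight row, good condition, soil group C → CN(II) = 83
CN(I) from CN(II)=83: (4.2·83)/(10 − 0.058·83) = 174300/2593 ≈ 67.219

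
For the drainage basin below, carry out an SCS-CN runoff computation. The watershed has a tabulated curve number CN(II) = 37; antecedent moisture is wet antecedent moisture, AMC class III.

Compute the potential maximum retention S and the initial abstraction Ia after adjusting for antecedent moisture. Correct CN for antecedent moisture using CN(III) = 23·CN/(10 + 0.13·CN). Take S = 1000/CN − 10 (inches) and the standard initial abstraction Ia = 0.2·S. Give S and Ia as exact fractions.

S = 6300/851 in ≈ 7.403 in; Ia = 1260/851 in ≈ 1.481 in

Adjust CN=37 to AMC III: 23·37/(10 + 0.13·37) → 851 ÷ (1481/100) = 85100/1481 ≈ 57.461
Retention S: 1000/CN − 10 with CN=57.461 → S = 6300/851 ≈ 7.403 in
Initial abstraction Ia = S/5 = (6300/851)/5 = 1260/851 ≈ 1.481 in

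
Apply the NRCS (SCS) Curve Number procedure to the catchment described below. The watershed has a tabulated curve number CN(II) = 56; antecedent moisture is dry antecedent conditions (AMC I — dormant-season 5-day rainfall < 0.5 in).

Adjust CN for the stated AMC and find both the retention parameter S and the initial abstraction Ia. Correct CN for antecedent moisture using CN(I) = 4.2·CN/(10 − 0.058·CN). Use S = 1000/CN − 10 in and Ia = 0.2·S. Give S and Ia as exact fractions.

Adjust CN=56 to AMC I: 4.2·56/(10 − 0.058·56) → (1176/5) ÷ (844/125) = 7350/211 ≈ 34.834
Max retention: S = 1000/(7350/211) − 10 = 2750/147 in (≈ 18.707 in)
Initial abstraction Ia = S/5 = (2750/147)/5 = 550/147 ≈ 3.741 in

S = 2750/147 in ≈ 18.707 in; Ia = 550/147 in ≈ 3.741 in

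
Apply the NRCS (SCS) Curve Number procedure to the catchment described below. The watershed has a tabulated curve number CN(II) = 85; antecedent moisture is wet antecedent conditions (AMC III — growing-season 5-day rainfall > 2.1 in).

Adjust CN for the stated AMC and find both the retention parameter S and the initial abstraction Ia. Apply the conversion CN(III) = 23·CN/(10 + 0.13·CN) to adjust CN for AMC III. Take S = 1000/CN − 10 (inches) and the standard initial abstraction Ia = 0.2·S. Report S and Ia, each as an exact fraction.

Wet (AMC III): CN(III) = 23·85/(10 + 0.13·85) = 1955/(421/20) = 39100/421 ≈ 92.874
Retention S: 1000/CN − 10 with CN=92.874 → S = 300/391 ≈ 0.767 in
Initial abstraction Ia = S/5 = (300/391)/5 = 60/391 ≈ 0.153 in

S = 300/391 in ≈ 0.767 in; Ia = 60/391 in ≈ 0.153 in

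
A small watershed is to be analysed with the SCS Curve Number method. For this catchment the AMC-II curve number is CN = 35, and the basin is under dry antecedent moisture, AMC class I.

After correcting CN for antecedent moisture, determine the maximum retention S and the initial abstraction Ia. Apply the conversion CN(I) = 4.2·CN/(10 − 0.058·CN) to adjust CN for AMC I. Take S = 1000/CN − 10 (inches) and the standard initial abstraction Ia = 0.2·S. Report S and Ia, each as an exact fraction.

Dry (AMC I): CN(I) = 4.2·35/(10 − 0.058·35) = 147/(797/100) = 14700/797 ≈ 18.444
S = 1000/(14700/797) − 10 = 6500/147 in ≈ 44.218 in
Ia = 0.2S: 0.2·44.218 = 8.844 in (exactly 1300/147)

S = 6500/147 in ≈ 44.218 in; Ia = 1300/147 in ≈ 8.844 in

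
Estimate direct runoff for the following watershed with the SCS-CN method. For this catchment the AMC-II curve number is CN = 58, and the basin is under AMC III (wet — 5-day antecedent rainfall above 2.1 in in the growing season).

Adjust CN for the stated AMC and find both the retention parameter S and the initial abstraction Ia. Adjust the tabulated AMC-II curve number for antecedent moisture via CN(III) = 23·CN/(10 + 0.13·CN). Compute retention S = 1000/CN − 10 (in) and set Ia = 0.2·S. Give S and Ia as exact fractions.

CN(III) from CN(II)=58: (23·58)/(10 + 0.13·58) = 66700/877 ≈ 76.055
S = 1000/(66700/877) − 10 = 2100/667 in ≈ 3.148 in
Ia = 0.2S: 0.2·3.148 = 0.630 in (exactly 420/667)

S = 2100/667 in ≈ 3.148 in; Ia = 420/667 in ≈ 0.630 in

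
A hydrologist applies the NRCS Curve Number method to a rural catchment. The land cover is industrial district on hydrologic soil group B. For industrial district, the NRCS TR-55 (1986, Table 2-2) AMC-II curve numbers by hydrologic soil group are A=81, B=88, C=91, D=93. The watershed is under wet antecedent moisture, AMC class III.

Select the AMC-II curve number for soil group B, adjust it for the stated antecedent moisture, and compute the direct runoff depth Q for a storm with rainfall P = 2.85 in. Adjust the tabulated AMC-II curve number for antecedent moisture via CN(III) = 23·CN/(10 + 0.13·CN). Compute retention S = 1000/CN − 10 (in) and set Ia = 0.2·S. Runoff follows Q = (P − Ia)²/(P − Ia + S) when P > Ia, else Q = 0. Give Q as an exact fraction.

NRCS table: industrial district, soil group B → CN(II) = 88
CN(III) from CN(II)=88: (23·88)/(10 + 0.13·88) = 6325/67 ≈ 94.403
Retention S: 1000/CN − 10 with CN=94.403 → S = 150/253 ≈ 0.593 in
Ia = 0.2S: 0.2·0.593 = 0.119 in (exactly 30/253)
Since P=2.850 > Ia=0.119: effective rainfall P−Ia = 13821/5060 in
Q = (13821/5060)²/((13821/5060) + 150/253) = (191020041/25603600)/(16821/5060) = 21224449/9457140 in ≈ 2.244 in

Q = 21224449/9457140 in ≈ 2.244 in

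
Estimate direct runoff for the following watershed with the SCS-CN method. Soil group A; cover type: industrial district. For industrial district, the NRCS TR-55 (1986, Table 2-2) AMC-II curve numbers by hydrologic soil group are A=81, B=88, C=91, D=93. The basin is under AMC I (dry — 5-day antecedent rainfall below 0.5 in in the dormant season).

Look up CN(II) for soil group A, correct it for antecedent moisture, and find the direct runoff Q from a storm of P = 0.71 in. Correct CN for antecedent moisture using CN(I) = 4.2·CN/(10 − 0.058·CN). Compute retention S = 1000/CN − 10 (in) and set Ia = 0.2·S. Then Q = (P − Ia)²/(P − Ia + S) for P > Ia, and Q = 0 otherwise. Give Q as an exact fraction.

NRCS table: industrial district, soil group A → CN(II) = 81
CN(I) from CN(II)=81: (4.2·81)/(10 − 0.058·81) = 170100/2651 ≈ 64.164
Retention S: 1000/CN − 10 with CN=64.164 → S = 9500/1701 ≈ 5.585 in
Initial abstraction Ia = S/5 = (9500/1701)/5 = 1900/1701 ≈ 1.117 in
P = 0.710 ≤ Ia = 1.117 in: entire storm abstracted, Q = 0.

Q = 0 in ≈ 0.000 in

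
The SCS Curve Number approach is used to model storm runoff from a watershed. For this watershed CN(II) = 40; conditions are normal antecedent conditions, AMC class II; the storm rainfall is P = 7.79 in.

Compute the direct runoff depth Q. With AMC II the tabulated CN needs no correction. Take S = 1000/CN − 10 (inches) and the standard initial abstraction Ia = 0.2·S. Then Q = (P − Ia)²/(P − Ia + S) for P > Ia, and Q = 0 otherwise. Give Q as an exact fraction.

CN(II) = 40; AMC II needs no correction.
S = 1000/40 − 10 = 15 in ≈ 15.000 in
Ia = 0.2·15 = 3 in ≈ 3.000 in
P − Ia = 7.790 − 3.000 = 479/100 ≈ 4.790 in (> 0, runoff occurs)
Runoff Q = (P−Ia)²/(P−Ia+S) = (4.790)²/(4.790+15.000) = 229441/197900 ≈ 1.159 in

Q = 229441/197900 in ≈ 1.159 in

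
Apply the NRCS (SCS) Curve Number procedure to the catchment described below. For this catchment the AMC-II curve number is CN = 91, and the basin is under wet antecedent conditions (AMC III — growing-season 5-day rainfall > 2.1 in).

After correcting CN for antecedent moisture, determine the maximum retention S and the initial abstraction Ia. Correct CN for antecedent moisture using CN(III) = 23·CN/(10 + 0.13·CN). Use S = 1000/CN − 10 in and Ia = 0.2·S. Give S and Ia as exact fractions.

CN(III) from CN(II)=91: (23·91)/(10 + 0.13·91) = 209300/2183 ≈ 95.877
Retention S: 1000/CN − 10 with CN=95.877 → S = 900/2093 ≈ 0.430 in
Ia = 0.2S: 0.2·0.430 = 0.086 in (exactly 180/2093)

S = 900/2093 in ≈ 0.430 in; Ia = 180/2093 in ≈ 0.086 in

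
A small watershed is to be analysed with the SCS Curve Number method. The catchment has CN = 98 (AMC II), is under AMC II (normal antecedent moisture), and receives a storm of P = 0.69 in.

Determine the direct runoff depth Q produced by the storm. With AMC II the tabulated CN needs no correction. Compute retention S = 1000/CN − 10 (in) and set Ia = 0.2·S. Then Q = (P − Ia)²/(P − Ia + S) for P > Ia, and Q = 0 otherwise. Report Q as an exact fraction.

Q = 10118761/20486900 in ≈ 0.494 in

CN(II) = 98; AMC II needs no correction.
Max retention: S = 1000/98 − 10 = 10/49 in (≈ 0.204 in)
Initial abstraction Ia = S/5 = (10/49)/5 = 2/49 ≈ 0.041 in
Since P=0.690 > Ia=0.041: effective rainfall P−Ia = 3181/4900 in
Q = (3181/4900)²/((3181/4900) + 10/49) = (10118761/24010000)/(4181/4900) = 10118761/20486900 in ≈ 0.494 in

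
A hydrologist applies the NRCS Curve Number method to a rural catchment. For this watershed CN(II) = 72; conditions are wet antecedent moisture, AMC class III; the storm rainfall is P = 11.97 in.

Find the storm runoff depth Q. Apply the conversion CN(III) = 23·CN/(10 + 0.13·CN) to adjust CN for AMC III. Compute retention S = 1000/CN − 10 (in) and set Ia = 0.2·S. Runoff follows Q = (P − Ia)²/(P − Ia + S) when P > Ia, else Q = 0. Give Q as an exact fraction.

Q = 8282075263/815517900 in ≈ 10.156 in

Adjust CN=72 to AMC III: 23·72/(10 + 0.13·72) → 1656 ÷ (484/25) = 10350/121 ≈ 85.537
S = 1000/(10350/121) − 10 = 350/207 in ≈ 1.691 in
Ia = 0.2S: 0.2·1.691 = 0.338 in (exactly 70/207)
Since P=11.970 > Ia=0.338: effective rainfall P−Ia = 240779/20700 in
Q: (240779/20700)² ÷ (275779/20700) = 8282075263/815517900 in (≈ 10.156 in)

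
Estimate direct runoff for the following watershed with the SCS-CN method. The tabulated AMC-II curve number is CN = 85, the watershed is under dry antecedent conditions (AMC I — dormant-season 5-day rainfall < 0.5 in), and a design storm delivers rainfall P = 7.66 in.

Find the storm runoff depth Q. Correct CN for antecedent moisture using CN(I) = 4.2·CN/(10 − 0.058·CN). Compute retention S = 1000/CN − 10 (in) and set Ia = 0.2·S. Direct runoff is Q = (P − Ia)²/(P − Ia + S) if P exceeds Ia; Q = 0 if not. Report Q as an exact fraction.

Q = 1646492929/390183150 in ≈ 4.220 in

Dry (AMC I): CN(I) = 4.2·85/(10 − 0.058·85) = 357/(507/100) = 11900/169 ≈ 70.414
S = 1000/(11900/169) − 10 = 500/119 in ≈ 4.202 in
Ia = 0.2S: 0.2·4.202 = 0.840 in (exactly 100/119)
Excess rainfall: 7.660 − 0.840 = 6.820 in; P > Ia so Q > 0
Q = (40577/5950)²/((40577/5950) + 500/119) = (1646492929/35402500)/(65577/5950) = 1646492929/390183150 in ≈ 4.220 in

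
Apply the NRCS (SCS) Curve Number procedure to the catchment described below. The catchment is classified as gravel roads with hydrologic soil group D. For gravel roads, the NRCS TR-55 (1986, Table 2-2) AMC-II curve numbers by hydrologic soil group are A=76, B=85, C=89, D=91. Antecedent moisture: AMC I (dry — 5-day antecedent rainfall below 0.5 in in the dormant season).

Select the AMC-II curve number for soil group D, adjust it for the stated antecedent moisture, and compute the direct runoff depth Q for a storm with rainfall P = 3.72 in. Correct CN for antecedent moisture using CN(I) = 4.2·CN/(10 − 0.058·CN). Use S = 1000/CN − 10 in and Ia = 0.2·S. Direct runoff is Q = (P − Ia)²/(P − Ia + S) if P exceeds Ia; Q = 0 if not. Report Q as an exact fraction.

Q = 892377027/473720975 in ≈ 1.884 in

NRCS table: gravel roads, soil group D → CN(II) = 91
Adjust CN=91 to AMC I: 4.2·91/(10 − 0.058·91) → (1911/5) ÷ (2361/500) = 63700/787 ≈ 80.940
Retention S: 1000/CN − 10 with CN=80.940 → S = 1500/637 ≈ 2.355 in
Initial abstraction Ia = S/5 = (1500/637)/5 = 300/637 ≈ 0.471 in
P − Ia = 3.720 − 0.471 = 51741/15925 ≈ 3.249 in (> 0, runoff occurs)
Q = (51741/15925)²/((51741/15925) + 1500/637) = (2677131081/253605625)/(89241/15925) = 892377027/473720975 in ≈ 1.884 in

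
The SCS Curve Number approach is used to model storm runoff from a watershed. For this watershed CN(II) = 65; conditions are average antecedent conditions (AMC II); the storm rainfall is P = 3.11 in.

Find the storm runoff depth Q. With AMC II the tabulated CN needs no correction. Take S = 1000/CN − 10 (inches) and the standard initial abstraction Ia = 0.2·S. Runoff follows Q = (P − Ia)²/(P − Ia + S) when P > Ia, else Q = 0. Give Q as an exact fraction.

AMC II — tabulated CN = 65 applies directly.
S = 1000/65 − 10 = 70/13 in ≈ 5.385 in
Ia = 0.2·(70/13) = 14/13 in ≈ 1.077 in
Excess rainfall: 3.110 − 1.077 = 2.033 in; P > Ia so Q > 0
Runoff Q = (P−Ia)²/(P−Ia+S) = (2.033)²/(2.033+5.385) = 6985449/12535900 ≈ 0.557 in

Q = 6985449/12535900 in ≈ 0.557 in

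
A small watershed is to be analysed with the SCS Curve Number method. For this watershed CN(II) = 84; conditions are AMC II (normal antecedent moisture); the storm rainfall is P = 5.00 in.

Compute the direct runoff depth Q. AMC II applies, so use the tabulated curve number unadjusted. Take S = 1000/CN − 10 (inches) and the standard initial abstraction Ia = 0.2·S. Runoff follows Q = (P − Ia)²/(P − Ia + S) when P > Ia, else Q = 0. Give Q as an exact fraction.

Average conditions: CN = 84 (no AMC adjustment).
Retention S: 1000/CN − 10 with CN=84.000 → S = 40/21 ≈ 1.905 in
Initial abstraction Ia = S/5 = (40/21)/5 = 8/21 ≈ 0.381 in
Excess rainfall: 5.000 − 0.381 = 4.619 in; P > Ia so Q > 0
Q = (97/21)²/((97/21) + 40/21) = (9409/441)/(137/21) = 9409/2877 in ≈ 3.270 in

Q = 9409/2877 in ≈ 3.270 in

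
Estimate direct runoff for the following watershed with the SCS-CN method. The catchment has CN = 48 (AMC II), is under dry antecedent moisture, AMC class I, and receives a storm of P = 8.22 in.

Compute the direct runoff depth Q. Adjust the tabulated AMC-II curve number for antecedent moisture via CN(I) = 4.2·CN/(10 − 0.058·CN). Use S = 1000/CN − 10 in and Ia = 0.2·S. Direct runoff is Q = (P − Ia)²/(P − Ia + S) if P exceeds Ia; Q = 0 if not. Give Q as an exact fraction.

Q = 92987449/286312950 in ≈ 0.325 in

Adjust CN=48 to AMC I: 4.2·48/(10 − 0.058·48) → (1008/5) ÷ (902/125) = 12600/451 ≈ 27.938
Retention S: 1000/CN − 10 with CN=27.938 → S = 1625/63 ≈ 25.794 in
Initial abstraction Ia = S/5 = (1625/63)/5 = 325/63 ≈ 5.159 in
P − Ia = 8.220 − 5.159 = 9643/3150 ≈ 3.061 in (> 0, runoff occurs)
Q = (9643/3150)²/((9643/3150) + 1625/63) = (92987449/9922500)/(90893/3150) = 92987449/286312950 in ≈ 0.325 in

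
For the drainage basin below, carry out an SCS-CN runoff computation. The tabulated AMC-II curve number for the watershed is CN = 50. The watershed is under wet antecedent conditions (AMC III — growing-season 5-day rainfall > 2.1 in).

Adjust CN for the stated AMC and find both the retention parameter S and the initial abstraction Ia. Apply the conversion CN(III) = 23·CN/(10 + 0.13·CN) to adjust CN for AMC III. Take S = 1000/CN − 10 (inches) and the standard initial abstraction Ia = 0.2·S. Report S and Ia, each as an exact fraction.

S = 100/23 in ≈ 4.348 in; Ia = 20/23 in ≈ 0.870 in

Adjust CN=50 to AMC III: 23·50/(10 + 0.13·50) → 1150 ÷ (33/2) = 2300/33 ≈ 69.697
S = 1000/(2300/33) − 10 = 100/23 in ≈ 4.348 in
Ia = 0.2·(100/23) = 20/23 in ≈ 0.870 in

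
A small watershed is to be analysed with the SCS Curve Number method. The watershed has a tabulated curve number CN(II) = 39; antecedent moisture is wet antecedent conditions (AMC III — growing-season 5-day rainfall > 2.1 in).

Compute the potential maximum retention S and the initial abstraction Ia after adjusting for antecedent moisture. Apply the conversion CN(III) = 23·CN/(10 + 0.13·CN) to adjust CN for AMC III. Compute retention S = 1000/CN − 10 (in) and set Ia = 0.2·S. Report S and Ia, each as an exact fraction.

S = 6100/897 in ≈ 6.800 in; Ia = 1220/897 in ≈ 1.360 in

Adjust CN=39 to AMC III: 23·39/(10 + 0.13·39) → 897 ÷ (1507/100) = 89700/1507 ≈ 59.522
Max retention: S = 1000/(89700/1507) − 10 = 6100/897 in (≈ 6.800 in)
Initial abstraction Ia = S/5 = (6100/897)/5 = 1220/897 ≈ 1.360 in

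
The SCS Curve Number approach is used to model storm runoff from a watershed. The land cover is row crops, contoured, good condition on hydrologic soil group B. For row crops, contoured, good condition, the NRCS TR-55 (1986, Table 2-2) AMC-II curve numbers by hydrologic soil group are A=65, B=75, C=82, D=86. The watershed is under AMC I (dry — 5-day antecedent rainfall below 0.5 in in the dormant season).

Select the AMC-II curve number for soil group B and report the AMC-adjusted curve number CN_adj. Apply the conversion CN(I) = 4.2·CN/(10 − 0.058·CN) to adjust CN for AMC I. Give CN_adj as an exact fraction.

NRCS table: row crops, contoured, good condition, soil group B → CN(II) = 75
Dry (AMC I): CN(I) = 4.2·75/(10 − 0.058·75) = 315/(113/20) = 6300/113 ≈ 55.752

CN_adj = 6300/113 ≈ 55.752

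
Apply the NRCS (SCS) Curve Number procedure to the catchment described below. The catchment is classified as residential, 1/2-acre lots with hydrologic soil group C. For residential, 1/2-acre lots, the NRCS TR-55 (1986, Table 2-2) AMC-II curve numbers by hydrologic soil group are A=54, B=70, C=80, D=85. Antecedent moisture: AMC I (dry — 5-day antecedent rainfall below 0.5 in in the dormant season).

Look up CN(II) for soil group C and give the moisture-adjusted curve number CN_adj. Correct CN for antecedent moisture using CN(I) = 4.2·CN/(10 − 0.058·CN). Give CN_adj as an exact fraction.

NRCS table: residential, 1/2-acre lots, soil group C → CN(II) = 80
CN(I) from CN(II)=80: (4.2·80)/(10 − 0.058·80) = 4200/67 ≈ 62.687

CN_adj = 4200/67 ≈ 62.687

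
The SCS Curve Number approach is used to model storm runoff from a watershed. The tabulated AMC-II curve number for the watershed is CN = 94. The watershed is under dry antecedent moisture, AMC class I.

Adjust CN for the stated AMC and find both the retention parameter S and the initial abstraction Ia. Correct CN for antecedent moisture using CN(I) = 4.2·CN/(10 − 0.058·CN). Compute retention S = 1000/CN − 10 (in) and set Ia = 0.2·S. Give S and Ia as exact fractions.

S = 500/329 in ≈ 1.520 in; Ia = 100/329 in ≈ 0.304 in

Dry (AMC I): CN(I) = 4.2·94/(10 − 0.058·94) = (1974/5)/(1137/250) = 32900/379 ≈ 86.807
S = 1000/(32900/379) − 10 = 500/329 in ≈ 1.520 in
Initial abstraction Ia = S/5 = (500/329)/5 = 100/329 ≈ 0.304 in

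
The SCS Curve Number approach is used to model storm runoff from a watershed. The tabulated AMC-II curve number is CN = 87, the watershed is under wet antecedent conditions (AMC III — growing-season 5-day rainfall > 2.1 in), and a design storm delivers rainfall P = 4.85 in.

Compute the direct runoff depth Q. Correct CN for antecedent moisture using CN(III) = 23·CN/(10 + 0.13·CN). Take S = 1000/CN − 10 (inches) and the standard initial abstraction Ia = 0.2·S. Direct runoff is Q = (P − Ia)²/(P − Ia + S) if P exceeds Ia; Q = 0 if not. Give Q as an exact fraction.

CN(III) from CN(II)=87: (23·87)/(10 + 0.13·87) = 200100/2131 ≈ 93.900
Retention S: 1000/CN − 10 with CN=93.900 → S = 1300/2001 ≈ 0.650 in
Initial abstraction Ia = S/5 = (1300/2001)/5 = 260/2001 ≈ 0.130 in
Since P=4.850 > Ia=0.130: effective rainfall P−Ia = 188897/40020 in
Q: (188897/40020)² ÷ (214897/40020) = 35682076609/8600177940 in (≈ 4.149 in)

Q = 35682076609/8600177940 in ≈ 4.149 in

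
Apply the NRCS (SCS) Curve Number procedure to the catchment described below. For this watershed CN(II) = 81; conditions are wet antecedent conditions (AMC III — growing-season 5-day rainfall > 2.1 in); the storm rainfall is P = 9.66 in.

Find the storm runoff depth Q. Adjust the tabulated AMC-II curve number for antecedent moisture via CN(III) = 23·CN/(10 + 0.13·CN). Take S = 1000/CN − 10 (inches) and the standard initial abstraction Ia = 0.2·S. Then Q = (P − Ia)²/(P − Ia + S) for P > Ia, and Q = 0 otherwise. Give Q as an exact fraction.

Adjust CN=81 to AMC III: 23·81/(10 + 0.13·81) → 1863 ÷ (2053/100) = 186300/2053 ≈ 90.745
Retention S: 1000/CN − 10 with CN=90.745 → S = 1900/1863 ≈ 1.020 in
Ia = 0.2S: 0.2·1.020 = 0.204 in (exactly 380/1863)
Excess rainfall: 9.660 − 0.204 = 9.456 in; P > Ia so Q > 0
Q: (880829/93150)² ÷ (975829/93150) = 775859727241/90898471350 in (≈ 8.535 in)

Q = 775859727241/90898471350 in ≈ 8.535 in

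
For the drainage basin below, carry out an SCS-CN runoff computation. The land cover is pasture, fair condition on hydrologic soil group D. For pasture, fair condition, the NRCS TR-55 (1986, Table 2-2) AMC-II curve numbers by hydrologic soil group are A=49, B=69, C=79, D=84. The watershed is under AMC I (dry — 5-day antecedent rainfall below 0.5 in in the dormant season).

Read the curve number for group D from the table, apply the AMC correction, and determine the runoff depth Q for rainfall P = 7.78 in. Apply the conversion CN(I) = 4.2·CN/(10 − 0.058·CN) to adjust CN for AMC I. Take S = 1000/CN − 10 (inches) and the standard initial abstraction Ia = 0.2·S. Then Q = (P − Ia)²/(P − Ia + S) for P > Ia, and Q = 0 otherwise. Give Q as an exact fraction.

Q = 22967099401/5546655450 in ≈ 4.141 in

NRCS table: pasture, fair condition, soil group D → CN(II) = 84
Adjust CN=84 to AMC I: 4.2·84/(10 − 0.058·84) → (1764/5) ÷ (641/125) = 44100/641 ≈ 68.799
Max retention: S = 1000/(44100/641) − 10 = 2000/441 in (≈ 4.535 in)
Initial abstraction Ia = S/5 = (2000/441)/5 = 400/441 ≈ 0.907 in
P − Ia = 7.780 − 0.907 = 151549/22050 ≈ 6.873 in (> 0, runoff occurs)
Q: (151549/22050)² ÷ (251549/22050) = 22967099401/5546655450 in (≈ 4.141 in)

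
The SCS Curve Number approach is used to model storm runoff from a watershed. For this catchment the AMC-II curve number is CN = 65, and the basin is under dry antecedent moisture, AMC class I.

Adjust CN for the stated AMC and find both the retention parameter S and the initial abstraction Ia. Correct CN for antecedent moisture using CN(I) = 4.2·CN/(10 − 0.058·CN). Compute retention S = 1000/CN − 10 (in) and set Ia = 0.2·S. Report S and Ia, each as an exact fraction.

S = 500/39 in ≈ 12.821 in; Ia = 100/39 in ≈ 2.564 in

CN(I) from CN(II)=65: (4.2·65)/(10 − 0.058·65) = 3900/89 ≈ 43.820
Max retention: S = 1000/(3900/89) − 10 = 500/39 in (≈ 12.821 in)
Initial abstraction Ia = S/5 = (500/39)/5 = 100/39 ≈ 2.564 in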